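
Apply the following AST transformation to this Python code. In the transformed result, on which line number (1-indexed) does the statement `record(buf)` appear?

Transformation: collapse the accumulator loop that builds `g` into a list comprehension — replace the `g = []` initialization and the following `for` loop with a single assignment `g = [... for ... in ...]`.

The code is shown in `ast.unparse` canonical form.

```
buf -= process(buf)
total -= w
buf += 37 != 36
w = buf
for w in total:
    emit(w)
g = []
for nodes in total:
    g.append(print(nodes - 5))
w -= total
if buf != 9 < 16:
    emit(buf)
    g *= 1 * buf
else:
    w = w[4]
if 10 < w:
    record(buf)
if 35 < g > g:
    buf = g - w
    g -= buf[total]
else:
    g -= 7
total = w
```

Transformed code:
buf -= process(buf)
total -= w
buf += 37 != 36
w = buf
for w in total:
    emit(w)
g = [print(nodes - 5) for nodes in total]
w -= total
if buf != 9 < 16:
    emit(buf)
    g *= 1 * buf
else:
    w = w[4]
if 10 < w:
    record(buf)
if 35 < g > g:
    buf = g - w
    g -= buf[total]
else:
    g -= 7
total = w

15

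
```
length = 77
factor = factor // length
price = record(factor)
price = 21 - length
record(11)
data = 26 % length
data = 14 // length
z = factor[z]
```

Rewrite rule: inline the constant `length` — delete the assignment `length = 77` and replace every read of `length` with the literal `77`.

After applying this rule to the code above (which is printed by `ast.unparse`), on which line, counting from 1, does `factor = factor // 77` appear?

1

Transformed code:
factor = factor // 77
price = record(factor)
price = 21 - 77
record(11)
data = 26 % 77
data = 14 // 77
z = factor[z]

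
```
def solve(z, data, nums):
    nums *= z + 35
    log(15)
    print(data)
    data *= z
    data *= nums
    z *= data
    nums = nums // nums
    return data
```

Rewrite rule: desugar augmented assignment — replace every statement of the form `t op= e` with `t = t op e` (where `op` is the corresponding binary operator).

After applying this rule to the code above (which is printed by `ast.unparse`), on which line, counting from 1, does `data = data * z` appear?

5

Transformed code:
def solve(z, data, nums):
    nums = nums * (z + 35)
    log(15)
    print(data)
    data = data * z
    data = data * nums
    z = z * data
    nums = nums // nums
    return data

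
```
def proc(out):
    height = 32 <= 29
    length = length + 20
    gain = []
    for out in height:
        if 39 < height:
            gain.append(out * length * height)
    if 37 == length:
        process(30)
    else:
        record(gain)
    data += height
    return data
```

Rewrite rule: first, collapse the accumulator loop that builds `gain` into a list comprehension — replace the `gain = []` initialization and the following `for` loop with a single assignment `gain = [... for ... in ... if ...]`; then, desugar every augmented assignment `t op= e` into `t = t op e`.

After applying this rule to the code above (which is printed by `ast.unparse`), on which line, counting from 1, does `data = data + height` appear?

9

Transformed code:
def proc(out):
    height = 32 <= 29
    length = length + 20
    gain = [out * length * height for out in height if 39 < height]
    if 37 == length:
        process(30)
    else:
        record(gain)
    data = data + height
    return data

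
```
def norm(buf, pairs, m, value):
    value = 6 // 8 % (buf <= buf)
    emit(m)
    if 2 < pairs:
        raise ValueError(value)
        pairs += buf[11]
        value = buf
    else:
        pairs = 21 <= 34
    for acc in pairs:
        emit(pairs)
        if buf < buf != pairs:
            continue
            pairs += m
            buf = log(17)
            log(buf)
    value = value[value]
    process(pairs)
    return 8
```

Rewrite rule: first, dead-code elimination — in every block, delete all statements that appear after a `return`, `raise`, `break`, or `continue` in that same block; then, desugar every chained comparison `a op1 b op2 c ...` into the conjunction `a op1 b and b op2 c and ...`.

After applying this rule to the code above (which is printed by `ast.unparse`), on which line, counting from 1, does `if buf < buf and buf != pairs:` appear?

Transformed code:
def norm(buf, pairs, m, value):
    value = 6 // 8 % (buf <= buf)
    emit(m)
    if 2 < pairs:
        raise ValueError(value)
    else:
        pairs = 21 <= 34
    for acc in pairs:
        emit(pairs)
        if buf < buf and buf != pairs:
            continue
    value = value[value]
    process(pairs)
    return 8

10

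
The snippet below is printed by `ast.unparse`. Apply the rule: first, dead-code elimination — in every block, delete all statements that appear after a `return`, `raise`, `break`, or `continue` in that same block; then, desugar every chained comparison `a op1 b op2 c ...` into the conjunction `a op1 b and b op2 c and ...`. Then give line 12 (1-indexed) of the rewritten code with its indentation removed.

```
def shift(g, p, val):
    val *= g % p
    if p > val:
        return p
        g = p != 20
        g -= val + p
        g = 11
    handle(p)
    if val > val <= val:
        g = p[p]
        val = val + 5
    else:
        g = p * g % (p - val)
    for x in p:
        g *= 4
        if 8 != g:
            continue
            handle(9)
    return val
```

g *= 4

Transformed code:
def shift(g, p, val):
    val *= g % p
    if p > val:
        return p
    handle(p)
    if val > val and val <= val:
        g = p[p]
        val = val + 5
    else:
        g = p * g % (p - val)
    for x in p:
        g *= 4
        if 8 != g:
            continue
    return val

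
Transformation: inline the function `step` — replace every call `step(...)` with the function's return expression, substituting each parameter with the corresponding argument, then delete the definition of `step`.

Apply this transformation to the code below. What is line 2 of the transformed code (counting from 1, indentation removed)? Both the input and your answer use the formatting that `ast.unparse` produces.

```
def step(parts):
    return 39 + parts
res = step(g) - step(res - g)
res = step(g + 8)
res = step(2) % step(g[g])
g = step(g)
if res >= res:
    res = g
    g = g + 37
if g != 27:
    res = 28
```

Transformed code:
res = 39 + g - (39 + (res - g))
res = 39 + (g + 8)
res = (39 + 2) % (39 + g[g])
g = 39 + g
if res >= res:
    res = g
    g = g + 37
if g != 27:
    res = 28

res = 39 + (g + 8)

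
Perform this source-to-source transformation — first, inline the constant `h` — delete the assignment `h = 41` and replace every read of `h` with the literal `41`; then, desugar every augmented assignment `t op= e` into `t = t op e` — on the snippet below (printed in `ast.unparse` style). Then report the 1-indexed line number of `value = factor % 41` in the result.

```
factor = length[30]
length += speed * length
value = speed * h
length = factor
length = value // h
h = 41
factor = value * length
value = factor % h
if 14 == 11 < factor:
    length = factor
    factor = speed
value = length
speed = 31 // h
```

Transformed code:
factor = length[30]
length = length + speed * length
value = speed * 41
length = factor
length = value // 41
factor = value * length
value = factor % 41
if 14 == 11 < factor:
    length = factor
    factor = speed
value = length
speed = 31 // 41

7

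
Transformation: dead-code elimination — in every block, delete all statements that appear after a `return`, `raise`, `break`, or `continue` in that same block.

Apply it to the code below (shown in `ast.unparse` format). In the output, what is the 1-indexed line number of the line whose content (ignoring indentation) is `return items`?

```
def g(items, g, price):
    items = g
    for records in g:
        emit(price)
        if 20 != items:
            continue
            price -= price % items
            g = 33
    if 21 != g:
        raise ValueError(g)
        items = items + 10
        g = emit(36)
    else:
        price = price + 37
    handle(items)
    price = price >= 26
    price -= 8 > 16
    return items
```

Transformed code:
def g(items, g, price):
    items = g
    for records in g:
        emit(price)
        if 20 != items:
            continue
    if 21 != g:
        raise ValueError(g)
    else:
        price = price + 37
    handle(items)
    price = price >= 26
    price -= 8 > 16
    return items

14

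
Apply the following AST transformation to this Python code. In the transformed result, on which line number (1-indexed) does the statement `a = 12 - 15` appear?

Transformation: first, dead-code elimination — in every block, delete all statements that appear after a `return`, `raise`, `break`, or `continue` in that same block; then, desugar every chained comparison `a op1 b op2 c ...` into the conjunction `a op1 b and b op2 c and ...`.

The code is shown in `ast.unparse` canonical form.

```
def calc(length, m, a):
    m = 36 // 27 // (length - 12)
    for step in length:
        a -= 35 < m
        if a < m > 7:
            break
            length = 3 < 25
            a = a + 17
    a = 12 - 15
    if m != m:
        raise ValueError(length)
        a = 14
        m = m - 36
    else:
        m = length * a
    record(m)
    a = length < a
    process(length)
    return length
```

Transformed code:
def calc(length, m, a):
    m = 36 // 27 // (length - 12)
    for step in length:
        a -= 35 < m
        if a < m and m > 7:
            break
    a = 12 - 15
    if m != m:
        raise ValueError(length)
    else:
        m = length * a
    record(m)
    a = length < a
    process(length)
    return length

7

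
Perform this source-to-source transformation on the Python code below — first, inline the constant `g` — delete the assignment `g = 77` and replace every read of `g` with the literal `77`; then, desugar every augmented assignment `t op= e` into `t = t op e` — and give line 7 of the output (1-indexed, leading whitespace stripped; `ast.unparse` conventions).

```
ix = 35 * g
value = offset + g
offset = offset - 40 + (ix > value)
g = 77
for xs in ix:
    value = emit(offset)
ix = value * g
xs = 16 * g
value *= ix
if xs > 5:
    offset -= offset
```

xs = 16 * 77

Transformed code:
ix = 35 * 77
value = offset + 77
offset = offset - 40 + (ix > value)
for xs in ix:
    value = emit(offset)
ix = value * 77
xs = 16 * 77
value = value * ix
if xs > 5:
    offset = offset - offset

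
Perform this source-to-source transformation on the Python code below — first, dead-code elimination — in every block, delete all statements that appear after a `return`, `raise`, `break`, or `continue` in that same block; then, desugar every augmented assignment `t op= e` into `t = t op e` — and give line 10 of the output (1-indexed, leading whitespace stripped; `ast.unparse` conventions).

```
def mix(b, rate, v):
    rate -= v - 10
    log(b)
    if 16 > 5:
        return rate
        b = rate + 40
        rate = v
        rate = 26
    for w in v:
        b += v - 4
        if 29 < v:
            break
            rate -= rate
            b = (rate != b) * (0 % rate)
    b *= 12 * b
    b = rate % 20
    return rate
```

Transformed code:
def mix(b, rate, v):
    rate = rate - (v - 10)
    log(b)
    if 16 > 5:
        return rate
    for w in v:
        b = b + (v - 4)
        if 29 < v:
            break
    b = b * (12 * b)
    b = rate % 20
    return rate

b = b * (12 * b)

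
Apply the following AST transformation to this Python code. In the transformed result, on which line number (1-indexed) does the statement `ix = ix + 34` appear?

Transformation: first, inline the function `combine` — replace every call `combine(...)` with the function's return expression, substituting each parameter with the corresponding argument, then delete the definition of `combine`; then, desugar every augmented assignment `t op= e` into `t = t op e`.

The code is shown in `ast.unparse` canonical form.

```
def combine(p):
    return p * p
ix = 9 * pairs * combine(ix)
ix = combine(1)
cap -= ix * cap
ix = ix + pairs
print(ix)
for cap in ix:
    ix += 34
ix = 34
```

7

Transformed code:
ix = 9 * pairs * (ix * ix)
ix = 1 * 1
cap = cap - ix * cap
ix = ix + pairs
print(ix)
for cap in ix:
    ix = ix + 34
ix = 34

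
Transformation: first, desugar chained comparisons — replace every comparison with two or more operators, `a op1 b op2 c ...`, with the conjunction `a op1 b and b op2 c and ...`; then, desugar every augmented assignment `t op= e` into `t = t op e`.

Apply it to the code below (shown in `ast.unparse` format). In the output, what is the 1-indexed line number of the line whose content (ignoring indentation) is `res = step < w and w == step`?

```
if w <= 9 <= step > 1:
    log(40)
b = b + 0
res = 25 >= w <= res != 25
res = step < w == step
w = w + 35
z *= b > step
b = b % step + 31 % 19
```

5

Transformed code:
if w <= 9 and 9 <= step and (step > 1):
    log(40)
b = b + 0
res = 25 >= w and w <= res and (res != 25)
res = step < w and w == step
w = w + 35
z = z * (b > step)
b = b % step + 31 % 19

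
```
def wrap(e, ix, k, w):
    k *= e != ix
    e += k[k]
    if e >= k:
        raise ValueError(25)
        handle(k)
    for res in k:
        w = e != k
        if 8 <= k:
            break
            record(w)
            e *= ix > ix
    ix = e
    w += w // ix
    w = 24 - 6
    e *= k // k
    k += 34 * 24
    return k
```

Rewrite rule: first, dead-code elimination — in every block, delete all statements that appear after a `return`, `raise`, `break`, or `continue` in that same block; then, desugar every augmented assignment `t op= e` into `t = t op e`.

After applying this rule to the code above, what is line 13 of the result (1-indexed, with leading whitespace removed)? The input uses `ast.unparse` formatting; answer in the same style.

Transformed code:
def wrap(e, ix, k, w):
    k = k * (e != ix)
    e = e + k[k]
    if e >= k:
        raise ValueError(25)
    for res in k:
        w = e != k
        if 8 <= k:
            break
    ix = e
    w = w + w // ix
    w = 24 - 6
    e = e * (k // k)
    k = k + 34 * 24
    return k

e = e * (k // k)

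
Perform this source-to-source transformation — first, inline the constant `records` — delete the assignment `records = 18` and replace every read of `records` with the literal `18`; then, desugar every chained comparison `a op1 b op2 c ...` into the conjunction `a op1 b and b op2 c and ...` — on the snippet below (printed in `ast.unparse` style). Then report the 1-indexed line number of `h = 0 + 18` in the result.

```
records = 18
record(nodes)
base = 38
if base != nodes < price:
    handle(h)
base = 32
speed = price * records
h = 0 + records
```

7

Transformed code:
record(nodes)
base = 38
if base != nodes and nodes < price:
    handle(h)
base = 32
speed = price * 18
h = 0 + 18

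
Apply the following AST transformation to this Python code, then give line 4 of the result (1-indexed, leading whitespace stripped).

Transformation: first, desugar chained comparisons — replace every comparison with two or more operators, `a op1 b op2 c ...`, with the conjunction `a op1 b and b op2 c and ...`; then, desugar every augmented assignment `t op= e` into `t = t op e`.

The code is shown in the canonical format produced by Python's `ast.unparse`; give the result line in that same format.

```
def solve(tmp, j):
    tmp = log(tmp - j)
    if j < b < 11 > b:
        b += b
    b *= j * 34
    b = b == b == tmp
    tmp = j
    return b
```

b = b + b

Transformed code:
def solve(tmp, j):
    tmp = log(tmp - j)
    if j < b and b < 11 and (11 > b):
        b = b + b
    b = b * (j * 34)
    b = b == b and b == tmp
    tmp = j
    return b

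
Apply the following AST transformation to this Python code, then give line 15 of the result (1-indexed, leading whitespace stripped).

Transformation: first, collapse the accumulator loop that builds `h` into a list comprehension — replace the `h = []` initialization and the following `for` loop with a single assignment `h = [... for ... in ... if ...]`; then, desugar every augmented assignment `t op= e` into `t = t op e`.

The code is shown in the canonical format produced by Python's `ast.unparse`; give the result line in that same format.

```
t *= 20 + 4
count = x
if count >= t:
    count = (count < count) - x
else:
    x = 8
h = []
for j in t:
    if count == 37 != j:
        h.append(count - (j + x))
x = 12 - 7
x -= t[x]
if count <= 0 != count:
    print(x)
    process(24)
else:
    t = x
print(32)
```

print(32)

Transformed code:
t = t * (20 + 4)
count = x
if count >= t:
    count = (count < count) - x
else:
    x = 8
h = [count - (j + x) for j in t if count == 37 != j]
x = 12 - 7
x = x - t[x]
if count <= 0 != count:
    print(x)
    process(24)
else:
    t = x
print(32)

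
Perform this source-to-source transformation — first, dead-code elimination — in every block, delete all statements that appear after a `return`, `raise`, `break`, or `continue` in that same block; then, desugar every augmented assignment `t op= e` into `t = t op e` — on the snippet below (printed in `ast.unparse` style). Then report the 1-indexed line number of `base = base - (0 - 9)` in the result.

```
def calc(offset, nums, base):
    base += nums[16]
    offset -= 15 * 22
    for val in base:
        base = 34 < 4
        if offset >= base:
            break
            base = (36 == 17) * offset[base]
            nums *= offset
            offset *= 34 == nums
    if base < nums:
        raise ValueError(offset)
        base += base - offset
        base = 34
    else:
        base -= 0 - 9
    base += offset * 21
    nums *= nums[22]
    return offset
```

11

Transformed code:
def calc(offset, nums, base):
    base = base + nums[16]
    offset = offset - 15 * 22
    for val in base:
        base = 34 < 4
        if offset >= base:
            break
    if base < nums:
        raise ValueError(offset)
    else:
        base = base - (0 - 9)
    base = base + offset * 21
    nums = nums * nums[22]
    return offset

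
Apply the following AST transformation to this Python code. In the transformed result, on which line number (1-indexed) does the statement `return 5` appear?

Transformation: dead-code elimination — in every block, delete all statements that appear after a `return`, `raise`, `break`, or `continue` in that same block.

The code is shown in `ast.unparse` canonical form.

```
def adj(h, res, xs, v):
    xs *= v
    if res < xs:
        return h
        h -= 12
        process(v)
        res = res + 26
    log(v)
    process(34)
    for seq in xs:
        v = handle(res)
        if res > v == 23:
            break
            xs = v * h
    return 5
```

Transformed code:
def adj(h, res, xs, v):
    xs *= v
    if res < xs:
        return h
    log(v)
    process(34)
    for seq in xs:
        v = handle(res)
        if res > v == 23:
            break
    return 5

11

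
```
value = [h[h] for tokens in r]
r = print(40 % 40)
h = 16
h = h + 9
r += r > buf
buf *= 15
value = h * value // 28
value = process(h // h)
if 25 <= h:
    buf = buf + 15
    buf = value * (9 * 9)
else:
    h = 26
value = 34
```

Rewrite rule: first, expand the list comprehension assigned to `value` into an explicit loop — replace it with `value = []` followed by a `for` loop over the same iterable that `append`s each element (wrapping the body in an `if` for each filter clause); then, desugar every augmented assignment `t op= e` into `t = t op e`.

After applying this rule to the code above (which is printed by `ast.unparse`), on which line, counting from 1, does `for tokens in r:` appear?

2

Transformed code:
value = []
for tokens in r:
    value.append(h[h])
r = print(40 % 40)
h = 16
h = h + 9
r = r + (r > buf)
buf = buf * 15
value = h * value // 28
value = process(h // h)
if 25 <= h:
    buf = buf + 15
    buf = value * (9 * 9)
else:
    h = 26
value = 34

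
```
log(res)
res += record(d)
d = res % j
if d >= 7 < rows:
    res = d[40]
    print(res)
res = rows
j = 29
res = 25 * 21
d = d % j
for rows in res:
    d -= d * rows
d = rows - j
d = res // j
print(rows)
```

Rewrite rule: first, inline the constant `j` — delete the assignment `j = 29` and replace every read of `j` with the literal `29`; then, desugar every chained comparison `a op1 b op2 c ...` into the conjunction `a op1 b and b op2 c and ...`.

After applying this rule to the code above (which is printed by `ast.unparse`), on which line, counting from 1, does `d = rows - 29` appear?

12

Transformed code:
log(res)
res += record(d)
d = res % 29
if d >= 7 and 7 < rows:
    res = d[40]
    print(res)
res = rows
res = 25 * 21
d = d % 29
for rows in res:
    d -= d * rows
d = rows - 29
d = res // 29
print(rows)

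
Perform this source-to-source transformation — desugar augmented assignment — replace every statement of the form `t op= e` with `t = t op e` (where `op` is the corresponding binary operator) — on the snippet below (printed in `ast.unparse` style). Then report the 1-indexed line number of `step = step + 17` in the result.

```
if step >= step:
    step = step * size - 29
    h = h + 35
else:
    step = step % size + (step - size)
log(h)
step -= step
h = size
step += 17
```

9

Transformed code:
if step >= step:
    step = step * size - 29
    h = h + 35
else:
    step = step % size + (step - size)
log(h)
step = step - step
h = size
step = step + 17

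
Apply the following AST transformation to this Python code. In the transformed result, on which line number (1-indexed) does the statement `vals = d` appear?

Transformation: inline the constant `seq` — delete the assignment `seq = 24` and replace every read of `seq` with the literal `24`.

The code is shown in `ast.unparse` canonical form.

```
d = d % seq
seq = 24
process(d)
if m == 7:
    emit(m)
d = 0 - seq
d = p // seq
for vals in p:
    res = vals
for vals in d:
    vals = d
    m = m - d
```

Transformed code:
d = d % 24
process(d)
if m == 7:
    emit(m)
d = 0 - 24
d = p // 24
for vals in p:
    res = vals
for vals in d:
    vals = d
    m = m - d

10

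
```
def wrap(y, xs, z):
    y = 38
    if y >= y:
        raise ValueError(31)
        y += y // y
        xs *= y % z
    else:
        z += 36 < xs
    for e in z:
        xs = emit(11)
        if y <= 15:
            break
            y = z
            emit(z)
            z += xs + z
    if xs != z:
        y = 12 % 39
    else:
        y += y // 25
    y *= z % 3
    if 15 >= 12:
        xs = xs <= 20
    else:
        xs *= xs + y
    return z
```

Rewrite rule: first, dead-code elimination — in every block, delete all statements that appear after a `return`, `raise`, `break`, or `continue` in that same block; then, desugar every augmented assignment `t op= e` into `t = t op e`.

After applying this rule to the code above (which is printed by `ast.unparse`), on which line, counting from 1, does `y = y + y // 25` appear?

14

Transformed code:
def wrap(y, xs, z):
    y = 38
    if y >= y:
        raise ValueError(31)
    else:
        z = z + (36 < xs)
    for e in z:
        xs = emit(11)
        if y <= 15:
            break
    if xs != z:
        y = 12 % 39
    else:
        y = y + y // 25
    y = y * (z % 3)
    if 15 >= 12:
        xs = xs <= 20
    else:
        xs = xs * (xs + y)
    return z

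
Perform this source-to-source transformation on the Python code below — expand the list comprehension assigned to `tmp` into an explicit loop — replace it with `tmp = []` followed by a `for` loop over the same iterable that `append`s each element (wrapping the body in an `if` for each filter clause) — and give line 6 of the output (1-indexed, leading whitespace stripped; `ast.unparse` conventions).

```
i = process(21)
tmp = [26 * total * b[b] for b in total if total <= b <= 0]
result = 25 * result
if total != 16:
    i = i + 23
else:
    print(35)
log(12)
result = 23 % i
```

result = 25 * result

Transformed code:
i = process(21)
tmp = []
for b in total:
    if total <= b <= 0:
        tmp.append(26 * total * b[b])
result = 25 * result
if total != 16:
    i = i + 23
else:
    print(35)
log(12)
result = 23 % i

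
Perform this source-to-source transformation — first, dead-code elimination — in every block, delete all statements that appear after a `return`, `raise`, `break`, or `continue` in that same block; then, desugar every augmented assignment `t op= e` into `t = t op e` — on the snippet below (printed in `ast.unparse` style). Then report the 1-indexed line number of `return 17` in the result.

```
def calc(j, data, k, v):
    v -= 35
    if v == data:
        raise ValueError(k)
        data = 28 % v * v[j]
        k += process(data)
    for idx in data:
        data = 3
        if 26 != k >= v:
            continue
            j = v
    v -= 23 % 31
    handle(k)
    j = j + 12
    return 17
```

Transformed code:
def calc(j, data, k, v):
    v = v - 35
    if v == data:
        raise ValueError(k)
    for idx in data:
        data = 3
        if 26 != k >= v:
            continue
    v = v - 23 % 31
    handle(k)
    j = j + 12
    return 17

12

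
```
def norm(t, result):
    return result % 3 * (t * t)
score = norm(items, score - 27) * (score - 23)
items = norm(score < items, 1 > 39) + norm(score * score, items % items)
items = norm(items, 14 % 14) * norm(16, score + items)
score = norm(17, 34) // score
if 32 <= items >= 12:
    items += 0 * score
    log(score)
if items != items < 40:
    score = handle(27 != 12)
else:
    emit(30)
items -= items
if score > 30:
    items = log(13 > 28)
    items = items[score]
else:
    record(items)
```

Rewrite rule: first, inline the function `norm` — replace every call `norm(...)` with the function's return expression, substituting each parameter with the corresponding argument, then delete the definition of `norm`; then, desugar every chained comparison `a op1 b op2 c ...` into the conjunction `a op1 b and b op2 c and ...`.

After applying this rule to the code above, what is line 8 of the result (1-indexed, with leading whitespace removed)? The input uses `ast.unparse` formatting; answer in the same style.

Transformed code:
score = (score - 27) % 3 * (items * items) * (score - 23)
items = (1 > 39) % 3 * ((score < items) * (score < items)) + items % items % 3 * (score * score * (score * score))
items = 14 % 14 % 3 * (items * items) * ((score + items) % 3 * (16 * 16))
score = 34 % 3 * (17 * 17) // score
if 32 <= items and items >= 12:
    items += 0 * score
    log(score)
if items != items and items < 40:
    score = handle(27 != 12)
else:
    emit(30)
items -= items
if score > 30:
    items = log(13 > 28)
    items = items[score]
else:
    record(items)

if items != items and items < 40:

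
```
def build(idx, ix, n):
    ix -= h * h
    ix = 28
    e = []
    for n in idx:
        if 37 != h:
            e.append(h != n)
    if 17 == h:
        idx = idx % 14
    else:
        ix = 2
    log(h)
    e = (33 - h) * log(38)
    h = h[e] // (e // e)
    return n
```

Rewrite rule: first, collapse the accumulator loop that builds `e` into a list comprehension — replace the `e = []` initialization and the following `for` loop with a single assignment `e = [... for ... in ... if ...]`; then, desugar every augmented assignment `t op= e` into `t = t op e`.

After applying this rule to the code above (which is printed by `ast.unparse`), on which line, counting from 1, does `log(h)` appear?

9

Transformed code:
def build(idx, ix, n):
    ix = ix - h * h
    ix = 28
    e = [h != n for n in idx if 37 != h]
    if 17 == h:
        idx = idx % 14
    else:
        ix = 2
    log(h)
    e = (33 - h) * log(38)
    h = h[e] // (e // e)
    return n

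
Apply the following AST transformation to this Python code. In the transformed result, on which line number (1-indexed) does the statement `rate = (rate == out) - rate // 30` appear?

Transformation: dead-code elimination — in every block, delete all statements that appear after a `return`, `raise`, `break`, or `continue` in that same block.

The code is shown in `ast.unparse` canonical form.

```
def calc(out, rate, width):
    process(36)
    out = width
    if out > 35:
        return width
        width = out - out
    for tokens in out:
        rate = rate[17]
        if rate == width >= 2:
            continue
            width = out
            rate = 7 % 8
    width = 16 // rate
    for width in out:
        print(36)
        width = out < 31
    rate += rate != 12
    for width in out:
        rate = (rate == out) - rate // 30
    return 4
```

Transformed code:
def calc(out, rate, width):
    process(36)
    out = width
    if out > 35:
        return width
    for tokens in out:
        rate = rate[17]
        if rate == width >= 2:
            continue
    width = 16 // rate
    for width in out:
        print(36)
        width = out < 31
    rate += rate != 12
    for width in out:
        rate = (rate == out) - rate // 30
    return 4

16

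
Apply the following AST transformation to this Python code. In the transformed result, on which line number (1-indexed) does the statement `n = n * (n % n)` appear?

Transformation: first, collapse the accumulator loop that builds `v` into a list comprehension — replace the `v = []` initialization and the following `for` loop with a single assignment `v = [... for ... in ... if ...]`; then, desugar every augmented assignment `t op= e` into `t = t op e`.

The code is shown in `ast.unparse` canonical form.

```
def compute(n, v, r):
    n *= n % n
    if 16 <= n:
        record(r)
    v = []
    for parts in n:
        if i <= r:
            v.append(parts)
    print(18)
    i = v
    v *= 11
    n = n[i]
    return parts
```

Transformed code:
def compute(n, v, r):
    n = n * (n % n)
    if 16 <= n:
        record(r)
    v = [parts for parts in n if i <= r]
    print(18)
    i = v
    v = v * 11
    n = n[i]
    return parts

2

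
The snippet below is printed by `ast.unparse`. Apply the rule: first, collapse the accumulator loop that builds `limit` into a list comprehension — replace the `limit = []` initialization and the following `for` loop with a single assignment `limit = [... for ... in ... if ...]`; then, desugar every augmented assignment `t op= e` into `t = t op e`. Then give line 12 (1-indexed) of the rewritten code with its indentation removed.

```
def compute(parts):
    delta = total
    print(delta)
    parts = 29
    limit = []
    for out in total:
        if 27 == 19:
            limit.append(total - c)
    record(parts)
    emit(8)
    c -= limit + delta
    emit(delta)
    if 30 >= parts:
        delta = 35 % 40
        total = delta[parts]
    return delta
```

Transformed code:
def compute(parts):
    delta = total
    print(delta)
    parts = 29
    limit = [total - c for out in total if 27 == 19]
    record(parts)
    emit(8)
    c = c - (limit + delta)
    emit(delta)
    if 30 >= parts:
        delta = 35 % 40
        total = delta[parts]
    return delta

total = delta[parts]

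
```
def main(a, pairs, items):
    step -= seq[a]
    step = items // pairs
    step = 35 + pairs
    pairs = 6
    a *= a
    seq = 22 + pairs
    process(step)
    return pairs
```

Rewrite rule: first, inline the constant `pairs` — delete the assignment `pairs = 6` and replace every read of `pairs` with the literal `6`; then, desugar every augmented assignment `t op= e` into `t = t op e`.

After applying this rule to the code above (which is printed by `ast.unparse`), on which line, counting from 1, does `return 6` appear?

Transformed code:
def main(a, pairs, items):
    step = step - seq[a]
    step = items // 6
    step = 35 + 6
    a = a * a
    seq = 22 + 6
    process(step)
    return 6

8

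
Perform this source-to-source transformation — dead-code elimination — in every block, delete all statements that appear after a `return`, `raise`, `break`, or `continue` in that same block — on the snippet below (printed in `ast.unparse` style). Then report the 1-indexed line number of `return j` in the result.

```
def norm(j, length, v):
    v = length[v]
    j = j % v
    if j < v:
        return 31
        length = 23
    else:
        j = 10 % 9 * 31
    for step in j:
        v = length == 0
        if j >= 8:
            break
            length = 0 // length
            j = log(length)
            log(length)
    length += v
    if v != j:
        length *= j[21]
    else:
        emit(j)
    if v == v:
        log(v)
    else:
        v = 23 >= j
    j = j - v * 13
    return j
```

Transformed code:
def norm(j, length, v):
    v = length[v]
    j = j % v
    if j < v:
        return 31
    else:
        j = 10 % 9 * 31
    for step in j:
        v = length == 0
        if j >= 8:
            break
    length += v
    if v != j:
        length *= j[21]
    else:
        emit(j)
    if v == v:
        log(v)
    else:
        v = 23 >= j
    j = j - v * 13
    return j

22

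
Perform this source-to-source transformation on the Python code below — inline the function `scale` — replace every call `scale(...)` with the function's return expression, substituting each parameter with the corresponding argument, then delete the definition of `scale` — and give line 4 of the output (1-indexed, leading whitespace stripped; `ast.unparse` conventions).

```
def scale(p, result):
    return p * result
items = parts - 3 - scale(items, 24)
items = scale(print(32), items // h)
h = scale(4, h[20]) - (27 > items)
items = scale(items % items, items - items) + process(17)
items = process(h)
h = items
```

Transformed code:
items = parts - 3 - items * 24
items = print(32) * (items // h)
h = 4 * h[20] - (27 > items)
items = items % items * (items - items) + process(17)
items = process(h)
h = items

items = items % items * (items - items) + process(17)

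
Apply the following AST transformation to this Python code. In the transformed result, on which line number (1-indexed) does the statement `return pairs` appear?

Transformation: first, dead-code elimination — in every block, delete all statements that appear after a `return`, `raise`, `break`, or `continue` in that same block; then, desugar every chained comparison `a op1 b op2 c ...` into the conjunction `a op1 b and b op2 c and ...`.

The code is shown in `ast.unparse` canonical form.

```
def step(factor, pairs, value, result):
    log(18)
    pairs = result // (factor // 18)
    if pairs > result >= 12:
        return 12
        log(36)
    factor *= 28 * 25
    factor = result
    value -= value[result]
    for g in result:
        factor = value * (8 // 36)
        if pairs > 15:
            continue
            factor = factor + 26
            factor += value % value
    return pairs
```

Transformed code:
def step(factor, pairs, value, result):
    log(18)
    pairs = result // (factor // 18)
    if pairs > result and result >= 12:
        return 12
    factor *= 28 * 25
    factor = result
    value -= value[result]
    for g in result:
        factor = value * (8 // 36)
        if pairs > 15:
            continue
    return pairs

13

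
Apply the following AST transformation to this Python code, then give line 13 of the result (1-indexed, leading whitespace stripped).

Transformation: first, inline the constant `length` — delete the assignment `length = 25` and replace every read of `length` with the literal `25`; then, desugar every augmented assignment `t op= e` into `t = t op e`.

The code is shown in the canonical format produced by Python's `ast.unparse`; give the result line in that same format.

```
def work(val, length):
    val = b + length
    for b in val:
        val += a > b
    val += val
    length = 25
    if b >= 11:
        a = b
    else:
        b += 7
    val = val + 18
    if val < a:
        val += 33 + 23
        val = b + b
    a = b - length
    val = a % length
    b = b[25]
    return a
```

val = b + b

Transformed code:
def work(val, length):
    val = b + 25
    for b in val:
        val = val + (a > b)
    val = val + val
    if b >= 11:
        a = b
    else:
        b = b + 7
    val = val + 18
    if val < a:
        val = val + (33 + 23)
        val = b + b
    a = b - 25
    val = a % 25
    b = b[25]
    return a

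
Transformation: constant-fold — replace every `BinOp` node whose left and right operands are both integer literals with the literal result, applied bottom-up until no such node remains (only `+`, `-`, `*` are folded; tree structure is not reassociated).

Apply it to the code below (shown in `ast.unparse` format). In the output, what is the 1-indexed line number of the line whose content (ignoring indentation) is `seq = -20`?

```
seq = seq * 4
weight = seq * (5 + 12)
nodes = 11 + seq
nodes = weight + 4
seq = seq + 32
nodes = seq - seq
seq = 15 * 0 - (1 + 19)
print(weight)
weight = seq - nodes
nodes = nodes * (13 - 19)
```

7

Transformed code:
seq = seq * 4
weight = seq * 17
nodes = 11 + seq
nodes = weight + 4
seq = seq + 32
nodes = seq - seq
seq = -20
print(weight)
weight = seq - nodes
nodes = nodes * -6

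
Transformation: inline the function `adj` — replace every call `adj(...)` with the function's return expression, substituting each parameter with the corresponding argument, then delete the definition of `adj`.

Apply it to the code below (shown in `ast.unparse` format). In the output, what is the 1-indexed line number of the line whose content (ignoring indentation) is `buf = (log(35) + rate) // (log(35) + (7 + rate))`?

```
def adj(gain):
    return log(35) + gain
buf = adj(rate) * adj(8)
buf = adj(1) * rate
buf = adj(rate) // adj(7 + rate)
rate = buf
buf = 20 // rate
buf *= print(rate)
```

Transformed code:
buf = (log(35) + rate) * (log(35) + 8)
buf = (log(35) + 1) * rate
buf = (log(35) + rate) // (log(35) + (7 + rate))
rate = buf
buf = 20 // rate
buf *= print(rate)

3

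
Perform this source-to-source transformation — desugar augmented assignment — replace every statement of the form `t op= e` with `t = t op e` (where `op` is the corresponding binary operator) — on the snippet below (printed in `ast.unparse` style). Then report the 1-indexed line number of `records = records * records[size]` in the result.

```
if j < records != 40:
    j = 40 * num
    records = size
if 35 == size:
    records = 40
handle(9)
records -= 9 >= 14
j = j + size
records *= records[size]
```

Transformed code:
if j < records != 40:
    j = 40 * num
    records = size
if 35 == size:
    records = 40
handle(9)
records = records - (9 >= 14)
j = j + size
records = records * records[size]

9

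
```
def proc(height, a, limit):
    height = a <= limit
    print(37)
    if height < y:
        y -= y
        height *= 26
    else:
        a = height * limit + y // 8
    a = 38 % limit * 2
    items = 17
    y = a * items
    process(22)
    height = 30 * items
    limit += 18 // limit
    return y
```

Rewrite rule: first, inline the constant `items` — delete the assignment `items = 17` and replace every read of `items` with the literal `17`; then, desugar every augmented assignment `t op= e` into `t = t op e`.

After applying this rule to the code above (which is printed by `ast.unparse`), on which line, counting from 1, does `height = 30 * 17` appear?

12

Transformed code:
def proc(height, a, limit):
    height = a <= limit
    print(37)
    if height < y:
        y = y - y
        height = height * 26
    else:
        a = height * limit + y // 8
    a = 38 % limit * 2
    y = a * 17
    process(22)
    height = 30 * 17
    limit = limit + 18 // limit
    return y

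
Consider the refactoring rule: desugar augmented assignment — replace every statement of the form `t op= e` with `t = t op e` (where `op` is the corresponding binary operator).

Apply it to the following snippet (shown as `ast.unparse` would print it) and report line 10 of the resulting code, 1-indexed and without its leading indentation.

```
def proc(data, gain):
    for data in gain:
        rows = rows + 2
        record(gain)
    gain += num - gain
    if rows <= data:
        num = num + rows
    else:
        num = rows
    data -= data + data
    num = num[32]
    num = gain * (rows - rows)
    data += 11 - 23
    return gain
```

Transformed code:
def proc(data, gain):
    for data in gain:
        rows = rows + 2
        record(gain)
    gain = gain + (num - gain)
    if rows <= data:
        num = num + rows
    else:
        num = rows
    data = data - (data + data)
    num = num[32]
    num = gain * (rows - rows)
    data = data + (11 - 23)
    return gain

data = data - (data + data)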